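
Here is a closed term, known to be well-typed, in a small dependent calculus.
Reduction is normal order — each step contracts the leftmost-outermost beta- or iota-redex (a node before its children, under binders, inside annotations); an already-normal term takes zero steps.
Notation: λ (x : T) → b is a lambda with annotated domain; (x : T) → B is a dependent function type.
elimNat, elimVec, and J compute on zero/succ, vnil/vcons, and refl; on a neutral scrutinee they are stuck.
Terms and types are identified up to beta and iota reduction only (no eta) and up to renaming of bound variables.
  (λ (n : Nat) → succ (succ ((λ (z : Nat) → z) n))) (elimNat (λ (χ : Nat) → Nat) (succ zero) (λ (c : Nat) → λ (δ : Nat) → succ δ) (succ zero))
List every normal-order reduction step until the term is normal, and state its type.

reduction (normal order):
  (λ (n : Nat) → succ (succ ((λ (z : Nat) → z) n))) (elimNat (λ (χ : Nat) → Nat) (succ zero) (λ (c : Nat) → λ (δ : Nat) → succ δ) (succ zero))
  ~> succ (succ ((λ (n : Nat) → n) (elimNat (λ (z : Nat) → Nat) (succ zero) (λ (χ : Nat) → λ (c : Nat) → succ c) (succ zero))))
  ~> succ (succ (elimNat (λ (n : Nat) → Nat) (succ zero) (λ (z : Nat) → λ (χ : Nat) → succ χ) (succ zero)))
  ~> succ (succ ((λ (n : Nat) → λ (z : Nat) → succ z) zero (elimNat (λ (χ : Nat) → Nat) (succ zero) (λ (c : Nat) → λ (δ : Nat) → succ δ) zero)))
  ~> succ (succ ((λ (n : Nat) → succ n) (elimNat (λ (z : Nat) → Nat) (succ zero) (λ (χ : Nat) → λ (c : Nat) → succ c) zero)))
  ~> succ (succ (succ (elimNat (λ (n : Nat) → Nat) (succ zero) (λ (z : Nat) → λ (χ : Nat) → succ χ) zero)))
  ~> succ (succ (succ (succ zero)))
type:
  Nat


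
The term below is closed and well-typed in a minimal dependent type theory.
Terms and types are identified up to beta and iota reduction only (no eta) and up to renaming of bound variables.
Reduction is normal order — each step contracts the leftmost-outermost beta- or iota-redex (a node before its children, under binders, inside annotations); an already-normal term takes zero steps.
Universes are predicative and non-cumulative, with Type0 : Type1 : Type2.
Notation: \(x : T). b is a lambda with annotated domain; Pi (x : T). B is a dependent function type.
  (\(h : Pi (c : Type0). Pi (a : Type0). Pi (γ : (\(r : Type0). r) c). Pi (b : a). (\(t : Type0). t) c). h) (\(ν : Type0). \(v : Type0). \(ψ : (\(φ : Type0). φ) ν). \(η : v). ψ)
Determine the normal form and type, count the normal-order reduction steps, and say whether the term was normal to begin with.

resulting normal form:
  \(h : Type0). \(c : Type0). \(a : h). \(γ : c). a
inferred type:
  Pi (h : Type0). Pi (c : Type0). Pi (a : h). Pi (γ : c). h
reduction steps (normal order): 2
already normal: no
first contracted redex: a beta-redex


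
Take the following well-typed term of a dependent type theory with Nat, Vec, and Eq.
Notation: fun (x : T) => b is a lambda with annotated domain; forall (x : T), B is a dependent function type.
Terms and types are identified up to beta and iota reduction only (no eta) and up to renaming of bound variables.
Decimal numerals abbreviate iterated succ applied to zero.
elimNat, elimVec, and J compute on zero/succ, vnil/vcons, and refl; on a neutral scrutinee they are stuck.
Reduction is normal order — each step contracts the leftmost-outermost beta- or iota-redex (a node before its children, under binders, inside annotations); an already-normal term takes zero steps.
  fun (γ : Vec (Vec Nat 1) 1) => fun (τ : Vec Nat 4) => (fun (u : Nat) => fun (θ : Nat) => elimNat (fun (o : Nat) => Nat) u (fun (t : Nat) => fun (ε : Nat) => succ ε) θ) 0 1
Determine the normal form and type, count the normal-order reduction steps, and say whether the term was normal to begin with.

resulting normal form:
  fun (γ : Vec (Vec Nat 1) 1) => fun (τ : Vec Nat 4) => 1
inferred type:
  forall (γ : Vec (Vec Nat 1) 1), forall (τ : Vec Nat 4), Nat
reduction steps (normal order): 6
started in normal form: no
first contracted redex: a beta-redex


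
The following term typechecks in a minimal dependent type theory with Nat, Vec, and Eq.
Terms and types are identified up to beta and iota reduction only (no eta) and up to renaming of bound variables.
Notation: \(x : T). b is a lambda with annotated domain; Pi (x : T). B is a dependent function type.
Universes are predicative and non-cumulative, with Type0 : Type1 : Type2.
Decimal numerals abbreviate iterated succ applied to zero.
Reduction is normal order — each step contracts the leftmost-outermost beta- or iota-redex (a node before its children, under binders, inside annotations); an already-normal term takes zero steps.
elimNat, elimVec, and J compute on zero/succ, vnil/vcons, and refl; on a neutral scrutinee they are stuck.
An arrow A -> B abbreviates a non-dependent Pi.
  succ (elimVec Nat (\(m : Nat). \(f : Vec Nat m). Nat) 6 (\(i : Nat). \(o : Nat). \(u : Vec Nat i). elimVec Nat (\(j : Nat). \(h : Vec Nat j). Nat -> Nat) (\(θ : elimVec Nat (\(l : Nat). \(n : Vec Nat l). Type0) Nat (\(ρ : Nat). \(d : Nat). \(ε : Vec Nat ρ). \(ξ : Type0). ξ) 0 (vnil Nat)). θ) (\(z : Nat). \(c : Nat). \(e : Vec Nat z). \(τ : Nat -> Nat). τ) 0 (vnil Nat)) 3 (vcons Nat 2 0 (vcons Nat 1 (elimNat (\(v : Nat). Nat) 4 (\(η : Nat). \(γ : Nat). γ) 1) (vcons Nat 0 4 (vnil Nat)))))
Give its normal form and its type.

reduced normal form:
  7
inferred type:
  Nat


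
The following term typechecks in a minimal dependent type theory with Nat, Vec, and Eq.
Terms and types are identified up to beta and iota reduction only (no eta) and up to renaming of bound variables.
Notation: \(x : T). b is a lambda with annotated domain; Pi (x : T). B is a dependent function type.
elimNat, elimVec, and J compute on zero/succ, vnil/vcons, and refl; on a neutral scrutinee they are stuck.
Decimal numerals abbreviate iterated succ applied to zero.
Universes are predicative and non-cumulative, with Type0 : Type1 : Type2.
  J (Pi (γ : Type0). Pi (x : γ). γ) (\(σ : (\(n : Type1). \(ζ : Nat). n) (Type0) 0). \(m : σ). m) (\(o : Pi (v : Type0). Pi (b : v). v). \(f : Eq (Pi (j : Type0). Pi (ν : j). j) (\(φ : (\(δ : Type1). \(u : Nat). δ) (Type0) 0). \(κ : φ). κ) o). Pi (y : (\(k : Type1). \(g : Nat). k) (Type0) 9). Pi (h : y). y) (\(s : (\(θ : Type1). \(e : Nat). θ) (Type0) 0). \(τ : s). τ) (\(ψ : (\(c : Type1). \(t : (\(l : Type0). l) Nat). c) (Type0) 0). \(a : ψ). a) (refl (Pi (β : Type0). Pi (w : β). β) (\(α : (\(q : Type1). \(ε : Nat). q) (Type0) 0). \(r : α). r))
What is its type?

type:
  Pi (γ : Type0). Pi (x : γ). γ


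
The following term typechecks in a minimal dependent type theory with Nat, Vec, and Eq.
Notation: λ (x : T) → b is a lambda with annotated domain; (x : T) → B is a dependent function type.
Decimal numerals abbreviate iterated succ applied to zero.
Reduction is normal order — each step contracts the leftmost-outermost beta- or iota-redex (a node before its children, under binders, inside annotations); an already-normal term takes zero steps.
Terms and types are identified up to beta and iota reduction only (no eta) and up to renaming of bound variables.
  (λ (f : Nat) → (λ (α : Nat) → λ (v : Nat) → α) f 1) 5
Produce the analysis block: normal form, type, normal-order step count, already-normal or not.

normal form:
  5
inferred type:
  Nat
steps to reach normal form (normal order): 3
already normal: no
first contracted redex: a beta-redex


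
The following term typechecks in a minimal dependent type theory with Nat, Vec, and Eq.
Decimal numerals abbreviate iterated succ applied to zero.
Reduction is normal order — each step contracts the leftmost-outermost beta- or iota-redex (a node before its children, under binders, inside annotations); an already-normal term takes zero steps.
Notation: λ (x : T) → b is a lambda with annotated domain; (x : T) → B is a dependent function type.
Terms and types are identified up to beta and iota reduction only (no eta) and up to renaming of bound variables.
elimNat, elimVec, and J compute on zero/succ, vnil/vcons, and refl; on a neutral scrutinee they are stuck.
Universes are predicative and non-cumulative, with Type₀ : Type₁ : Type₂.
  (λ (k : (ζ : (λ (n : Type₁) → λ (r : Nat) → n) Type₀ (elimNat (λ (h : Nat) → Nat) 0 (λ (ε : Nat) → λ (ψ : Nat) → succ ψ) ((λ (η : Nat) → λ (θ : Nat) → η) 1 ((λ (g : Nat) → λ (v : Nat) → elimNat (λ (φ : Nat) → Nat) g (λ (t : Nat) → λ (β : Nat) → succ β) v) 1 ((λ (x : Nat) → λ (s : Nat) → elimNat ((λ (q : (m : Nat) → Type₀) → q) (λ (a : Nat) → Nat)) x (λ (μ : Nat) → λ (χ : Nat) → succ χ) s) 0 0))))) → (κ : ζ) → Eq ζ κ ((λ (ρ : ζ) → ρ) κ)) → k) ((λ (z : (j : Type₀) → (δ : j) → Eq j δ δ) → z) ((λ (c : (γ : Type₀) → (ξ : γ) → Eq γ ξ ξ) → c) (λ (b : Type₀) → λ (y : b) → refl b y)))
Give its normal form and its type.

normal form:
  λ (k : Type₀) → λ (ζ : k) → refl k ζ
the term's type:
  (k : Type₀) → (ζ : k) → Eq k ζ ζ


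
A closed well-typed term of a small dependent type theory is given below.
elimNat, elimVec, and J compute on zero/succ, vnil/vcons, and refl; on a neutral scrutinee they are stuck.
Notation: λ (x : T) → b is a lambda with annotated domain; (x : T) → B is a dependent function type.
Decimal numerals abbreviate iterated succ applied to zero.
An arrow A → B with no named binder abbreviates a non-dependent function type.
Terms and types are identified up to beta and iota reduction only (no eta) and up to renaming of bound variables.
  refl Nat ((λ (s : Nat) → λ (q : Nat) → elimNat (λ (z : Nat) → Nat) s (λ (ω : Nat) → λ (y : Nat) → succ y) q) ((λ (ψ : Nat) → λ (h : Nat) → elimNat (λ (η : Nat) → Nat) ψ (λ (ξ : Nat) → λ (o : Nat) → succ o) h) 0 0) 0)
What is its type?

inferred type:
  Eq Nat 0 0


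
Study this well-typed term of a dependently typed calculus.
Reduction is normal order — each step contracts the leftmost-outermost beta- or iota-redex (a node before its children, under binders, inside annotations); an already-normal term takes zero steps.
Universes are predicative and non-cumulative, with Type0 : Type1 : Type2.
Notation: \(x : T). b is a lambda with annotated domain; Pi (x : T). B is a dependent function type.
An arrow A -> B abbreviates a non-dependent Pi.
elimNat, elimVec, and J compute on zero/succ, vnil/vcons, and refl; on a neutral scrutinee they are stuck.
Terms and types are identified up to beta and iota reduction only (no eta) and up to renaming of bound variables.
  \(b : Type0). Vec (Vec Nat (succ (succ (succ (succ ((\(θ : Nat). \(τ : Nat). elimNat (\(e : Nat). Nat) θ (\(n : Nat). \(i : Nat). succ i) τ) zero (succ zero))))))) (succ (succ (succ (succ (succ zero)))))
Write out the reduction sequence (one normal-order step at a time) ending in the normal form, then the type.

normal-order reduction:
  \(b : Type0). Vec (Vec Nat (succ (succ (succ (succ ((\(θ : Nat). \(τ : Nat). elimNat (\(e : Nat). Nat) θ (\(n : Nat). \(i : Nat). succ i) τ) zero (succ zero))))))) (succ (succ (succ (succ (succ zero)))))
  ~> \(b : Type0). Vec (Vec Nat (succ (succ (succ (succ ((\(θ : Nat). elimNat (\(τ : Nat). Nat) zero (\(e : Nat). \(n : Nat). succ n) θ) (succ zero))))))) (succ (succ (succ (succ (succ zero)))))
  ~> \(b : Type0). Vec (Vec Nat (succ (succ (succ (succ (elimNat (\(θ : Nat). Nat) zero (\(τ : Nat). \(e : Nat). succ e) (succ zero))))))) (succ (succ (succ (succ (succ zero)))))
  ~> \(b : Type0). Vec (Vec Nat (succ (succ (succ (succ ((\(θ : Nat). \(τ : Nat). succ τ) zero (elimNat (\(e : Nat). Nat) zero (\(n : Nat). \(i : Nat). succ i) zero))))))) (succ (succ (succ (succ (succ zero)))))
  ~> \(b : Type0). Vec (Vec Nat (succ (succ (succ (succ ((\(θ : Nat). succ θ) (elimNat (\(τ : Nat). Nat) zero (\(e : Nat). \(n : Nat). succ n) zero))))))) (succ (succ (succ (succ (succ zero)))))
  ~> \(b : Type0). Vec (Vec Nat (succ (succ (succ (succ (succ (elimNat (\(θ : Nat). Nat) zero (\(τ : Nat). \(e : Nat). succ e) zero))))))) (succ (succ (succ (succ (succ zero)))))
  ~> \(b : Type0). Vec (Vec Nat (succ (succ (succ (succ (succ zero)))))) (succ (succ (succ (succ (succ zero)))))
inferred type:
  Type0 -> Type0


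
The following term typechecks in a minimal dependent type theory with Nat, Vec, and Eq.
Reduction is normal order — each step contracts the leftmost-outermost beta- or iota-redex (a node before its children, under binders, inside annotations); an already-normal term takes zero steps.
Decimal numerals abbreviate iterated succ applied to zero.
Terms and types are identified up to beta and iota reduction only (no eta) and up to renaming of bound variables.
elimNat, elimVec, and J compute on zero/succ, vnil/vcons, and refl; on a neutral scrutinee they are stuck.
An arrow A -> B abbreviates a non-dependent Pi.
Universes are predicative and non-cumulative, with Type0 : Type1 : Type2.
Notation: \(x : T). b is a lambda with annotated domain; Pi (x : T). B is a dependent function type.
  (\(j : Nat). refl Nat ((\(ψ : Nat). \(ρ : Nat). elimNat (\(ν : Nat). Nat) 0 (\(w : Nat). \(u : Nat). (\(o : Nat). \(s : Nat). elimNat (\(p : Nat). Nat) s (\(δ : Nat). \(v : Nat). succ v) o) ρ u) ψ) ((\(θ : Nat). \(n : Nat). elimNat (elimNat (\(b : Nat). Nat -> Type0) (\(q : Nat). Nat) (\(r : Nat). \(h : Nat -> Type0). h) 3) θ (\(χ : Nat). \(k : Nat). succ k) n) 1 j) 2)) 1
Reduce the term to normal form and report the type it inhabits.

reduced normal form:
  refl Nat 4
the term's type:
  Eq Nat 4 4
observation: normalization takes exactly 25 steps under the normal-order strategy.


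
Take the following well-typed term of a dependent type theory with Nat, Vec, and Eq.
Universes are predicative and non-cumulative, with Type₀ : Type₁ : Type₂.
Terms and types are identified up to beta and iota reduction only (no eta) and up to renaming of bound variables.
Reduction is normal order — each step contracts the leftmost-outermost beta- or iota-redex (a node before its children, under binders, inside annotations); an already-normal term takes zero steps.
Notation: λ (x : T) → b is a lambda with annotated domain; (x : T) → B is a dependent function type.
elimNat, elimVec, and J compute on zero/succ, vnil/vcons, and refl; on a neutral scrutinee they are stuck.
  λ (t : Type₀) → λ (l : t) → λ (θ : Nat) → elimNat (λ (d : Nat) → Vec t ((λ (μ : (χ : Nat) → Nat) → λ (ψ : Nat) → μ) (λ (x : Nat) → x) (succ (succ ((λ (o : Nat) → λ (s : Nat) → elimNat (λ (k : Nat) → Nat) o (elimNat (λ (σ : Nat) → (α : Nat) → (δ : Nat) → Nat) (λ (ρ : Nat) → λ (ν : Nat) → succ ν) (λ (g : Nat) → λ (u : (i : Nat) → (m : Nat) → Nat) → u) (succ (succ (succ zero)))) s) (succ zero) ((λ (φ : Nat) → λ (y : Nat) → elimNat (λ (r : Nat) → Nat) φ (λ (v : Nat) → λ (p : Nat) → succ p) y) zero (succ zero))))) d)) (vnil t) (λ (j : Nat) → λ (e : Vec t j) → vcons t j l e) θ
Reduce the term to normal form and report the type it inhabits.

normal form:
  λ (t : Type₀) → λ (l : t) → λ (θ : Nat) → elimNat (λ (d : Nat) → Vec t d) (vnil t) (λ (μ : Nat) → λ (χ : Vec t μ) → vcons t μ l χ) θ
inferred type:
  (t : Type₀) → (l : t) → (θ : Nat) → Vec t θ


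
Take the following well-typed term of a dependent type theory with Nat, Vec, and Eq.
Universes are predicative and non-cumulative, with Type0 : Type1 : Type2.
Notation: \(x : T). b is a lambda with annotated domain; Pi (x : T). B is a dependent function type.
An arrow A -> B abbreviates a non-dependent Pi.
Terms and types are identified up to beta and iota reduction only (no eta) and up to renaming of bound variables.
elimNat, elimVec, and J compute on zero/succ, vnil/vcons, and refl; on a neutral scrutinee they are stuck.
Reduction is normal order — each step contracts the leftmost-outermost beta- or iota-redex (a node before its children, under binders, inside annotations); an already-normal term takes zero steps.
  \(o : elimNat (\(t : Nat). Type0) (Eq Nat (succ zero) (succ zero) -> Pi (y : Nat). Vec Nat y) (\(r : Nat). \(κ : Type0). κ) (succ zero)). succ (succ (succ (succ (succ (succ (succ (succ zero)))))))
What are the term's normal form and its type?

resulting normal form:
  \(o : Eq Nat (succ zero) (succ zero) -> Pi (t : Nat). Vec Nat t). succ (succ (succ (succ (succ (succ (succ (succ zero)))))))
inferred type:
  (Eq Nat (succ zero) (succ zero) -> Pi (o : Nat). Vec Nat o) -> Nat
observation: 4 normal-order steps normalize the term, beginning with an elimNat iota-redex.


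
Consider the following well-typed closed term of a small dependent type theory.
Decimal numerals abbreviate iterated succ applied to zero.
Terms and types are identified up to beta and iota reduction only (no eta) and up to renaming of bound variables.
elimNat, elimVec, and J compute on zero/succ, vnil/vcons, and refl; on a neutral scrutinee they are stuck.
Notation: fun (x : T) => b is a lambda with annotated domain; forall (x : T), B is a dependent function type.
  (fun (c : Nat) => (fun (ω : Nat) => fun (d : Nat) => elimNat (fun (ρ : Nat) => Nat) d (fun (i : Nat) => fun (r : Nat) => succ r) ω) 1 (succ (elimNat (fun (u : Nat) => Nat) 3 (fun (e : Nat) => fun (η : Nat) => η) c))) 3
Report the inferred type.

type:
  Nat


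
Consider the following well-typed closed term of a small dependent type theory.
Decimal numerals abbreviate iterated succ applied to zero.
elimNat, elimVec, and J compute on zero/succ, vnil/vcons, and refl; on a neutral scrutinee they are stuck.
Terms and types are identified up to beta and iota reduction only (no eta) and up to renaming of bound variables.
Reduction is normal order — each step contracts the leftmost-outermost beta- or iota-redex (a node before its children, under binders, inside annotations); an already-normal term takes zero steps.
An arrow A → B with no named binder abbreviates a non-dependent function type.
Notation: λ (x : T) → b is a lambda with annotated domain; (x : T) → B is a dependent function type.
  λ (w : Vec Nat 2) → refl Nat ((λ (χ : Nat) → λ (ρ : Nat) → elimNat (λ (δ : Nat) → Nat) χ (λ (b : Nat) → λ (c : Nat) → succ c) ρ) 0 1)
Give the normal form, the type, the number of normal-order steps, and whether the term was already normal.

reduced normal form:
  λ (w : Vec Nat 2) → refl Nat 1
the term's type:
  Vec Nat 2 → Eq Nat 1 1
reduction steps (normal order): 6
already normal: no
first redex: a beta-redex


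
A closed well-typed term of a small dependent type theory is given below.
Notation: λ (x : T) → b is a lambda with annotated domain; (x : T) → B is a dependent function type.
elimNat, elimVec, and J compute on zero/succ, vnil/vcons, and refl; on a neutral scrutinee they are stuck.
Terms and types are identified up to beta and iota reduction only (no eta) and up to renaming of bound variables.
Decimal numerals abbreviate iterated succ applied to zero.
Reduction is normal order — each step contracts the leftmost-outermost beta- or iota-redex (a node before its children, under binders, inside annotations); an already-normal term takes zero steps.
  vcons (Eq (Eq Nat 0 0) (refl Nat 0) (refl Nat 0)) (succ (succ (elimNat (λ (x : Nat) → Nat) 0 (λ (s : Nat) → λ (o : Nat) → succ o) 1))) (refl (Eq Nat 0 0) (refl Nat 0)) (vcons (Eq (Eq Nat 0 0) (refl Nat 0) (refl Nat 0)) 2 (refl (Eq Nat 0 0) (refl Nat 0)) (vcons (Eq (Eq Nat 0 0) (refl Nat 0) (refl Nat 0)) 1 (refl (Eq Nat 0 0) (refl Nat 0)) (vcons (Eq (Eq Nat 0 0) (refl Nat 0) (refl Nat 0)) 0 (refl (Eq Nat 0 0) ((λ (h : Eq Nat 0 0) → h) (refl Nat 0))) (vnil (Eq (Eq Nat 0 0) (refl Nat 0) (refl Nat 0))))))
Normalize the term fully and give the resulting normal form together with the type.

resulting normal form:
  vcons (Eq (Eq Nat 0 0) (refl Nat 0) (refl Nat 0)) 3 (refl (Eq Nat 0 0) (refl Nat 0)) (vcons (Eq (Eq Nat 0 0) (refl Nat 0) (refl Nat 0)) 2 (refl (Eq Nat 0 0) (refl Nat 0)) (vcons (Eq (Eq Nat 0 0) (refl Nat 0) (refl Nat 0)) 1 (refl (Eq Nat 0 0) (refl Nat 0)) (vcons (Eq (Eq Nat 0 0) (refl Nat 0) (refl Nat 0)) 0 (refl (Eq Nat 0 0) (refl Nat 0)) (vnil (Eq (Eq Nat 0 0) (refl Nat 0) (refl Nat 0))))))
type:
  Vec (Eq (Eq Nat 0 0) (refl Nat 0) (refl Nat 0)) 4


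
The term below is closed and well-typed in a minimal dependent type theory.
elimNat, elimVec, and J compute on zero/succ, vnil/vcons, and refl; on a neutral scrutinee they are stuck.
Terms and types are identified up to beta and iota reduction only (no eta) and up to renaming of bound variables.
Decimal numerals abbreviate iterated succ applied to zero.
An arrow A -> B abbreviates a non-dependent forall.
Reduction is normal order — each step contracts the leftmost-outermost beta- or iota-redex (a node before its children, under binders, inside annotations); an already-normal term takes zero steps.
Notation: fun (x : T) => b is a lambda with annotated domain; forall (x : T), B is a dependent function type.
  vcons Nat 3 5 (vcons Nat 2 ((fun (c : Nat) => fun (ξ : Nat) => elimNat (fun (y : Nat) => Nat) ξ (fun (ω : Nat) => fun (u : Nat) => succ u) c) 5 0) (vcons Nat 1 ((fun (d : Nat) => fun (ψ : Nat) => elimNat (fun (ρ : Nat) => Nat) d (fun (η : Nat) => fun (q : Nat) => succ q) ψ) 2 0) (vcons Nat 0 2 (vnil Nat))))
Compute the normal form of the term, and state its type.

normal form:
  vcons Nat 3 5 (vcons Nat 2 5 (vcons Nat 1 2 (vcons Nat 0 2 (vnil Nat))))
the term's type:
  Vec Nat 4
observation: the first redex contracted is a beta-redex; the normal form is reached in 21 normal-order steps.


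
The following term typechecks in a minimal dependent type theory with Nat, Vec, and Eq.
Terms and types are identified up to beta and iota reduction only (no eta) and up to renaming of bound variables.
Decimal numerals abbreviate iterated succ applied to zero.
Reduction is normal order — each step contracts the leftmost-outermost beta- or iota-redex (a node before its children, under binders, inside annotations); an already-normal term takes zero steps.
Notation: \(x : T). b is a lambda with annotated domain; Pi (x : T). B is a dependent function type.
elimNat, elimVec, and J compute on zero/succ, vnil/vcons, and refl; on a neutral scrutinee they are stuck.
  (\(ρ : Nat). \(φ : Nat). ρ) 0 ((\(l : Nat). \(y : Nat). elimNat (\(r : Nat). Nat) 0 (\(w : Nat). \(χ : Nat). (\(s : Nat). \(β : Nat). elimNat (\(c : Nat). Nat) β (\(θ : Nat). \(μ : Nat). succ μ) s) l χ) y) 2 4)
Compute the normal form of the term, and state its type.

normal form:
  0
the term's type:
  Nat


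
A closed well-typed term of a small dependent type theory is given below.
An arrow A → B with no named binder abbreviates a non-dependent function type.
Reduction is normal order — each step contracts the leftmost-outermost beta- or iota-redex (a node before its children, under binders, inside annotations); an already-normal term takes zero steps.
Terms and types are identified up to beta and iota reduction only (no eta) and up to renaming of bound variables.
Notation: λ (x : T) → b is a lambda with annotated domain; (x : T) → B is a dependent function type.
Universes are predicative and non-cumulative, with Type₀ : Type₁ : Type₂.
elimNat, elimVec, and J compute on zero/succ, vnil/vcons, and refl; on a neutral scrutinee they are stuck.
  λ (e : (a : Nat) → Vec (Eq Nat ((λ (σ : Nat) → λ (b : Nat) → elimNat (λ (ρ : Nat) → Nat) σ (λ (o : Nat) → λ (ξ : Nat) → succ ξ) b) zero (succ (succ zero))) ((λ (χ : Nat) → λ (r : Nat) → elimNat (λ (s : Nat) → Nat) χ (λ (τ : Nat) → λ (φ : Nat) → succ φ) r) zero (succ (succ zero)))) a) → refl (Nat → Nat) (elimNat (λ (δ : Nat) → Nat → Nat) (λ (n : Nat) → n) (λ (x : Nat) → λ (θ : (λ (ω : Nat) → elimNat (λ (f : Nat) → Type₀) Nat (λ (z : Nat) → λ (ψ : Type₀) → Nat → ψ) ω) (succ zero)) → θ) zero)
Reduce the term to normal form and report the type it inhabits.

normal form:
  λ (e : (a : Nat) → Vec (Eq Nat (succ (succ zero)) (succ (succ zero))) a) → refl (Nat → Nat) (λ (σ : Nat) → σ)
type:
  ((e : Nat) → Vec (Eq Nat (succ (succ zero)) (succ (succ zero))) e) → Eq (Nat → Nat) (λ (a : Nat) → a) (λ (σ : Nat) → σ)


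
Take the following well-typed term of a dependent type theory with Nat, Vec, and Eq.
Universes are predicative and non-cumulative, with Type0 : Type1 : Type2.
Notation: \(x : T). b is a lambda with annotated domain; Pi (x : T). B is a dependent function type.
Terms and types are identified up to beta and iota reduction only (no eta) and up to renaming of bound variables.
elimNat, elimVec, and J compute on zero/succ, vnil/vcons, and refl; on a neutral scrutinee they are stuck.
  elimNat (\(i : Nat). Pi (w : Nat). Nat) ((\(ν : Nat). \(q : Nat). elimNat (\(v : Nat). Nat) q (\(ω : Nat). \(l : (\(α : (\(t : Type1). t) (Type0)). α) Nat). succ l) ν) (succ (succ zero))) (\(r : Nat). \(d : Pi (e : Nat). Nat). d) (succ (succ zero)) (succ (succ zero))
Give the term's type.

the term's type:
  Nat


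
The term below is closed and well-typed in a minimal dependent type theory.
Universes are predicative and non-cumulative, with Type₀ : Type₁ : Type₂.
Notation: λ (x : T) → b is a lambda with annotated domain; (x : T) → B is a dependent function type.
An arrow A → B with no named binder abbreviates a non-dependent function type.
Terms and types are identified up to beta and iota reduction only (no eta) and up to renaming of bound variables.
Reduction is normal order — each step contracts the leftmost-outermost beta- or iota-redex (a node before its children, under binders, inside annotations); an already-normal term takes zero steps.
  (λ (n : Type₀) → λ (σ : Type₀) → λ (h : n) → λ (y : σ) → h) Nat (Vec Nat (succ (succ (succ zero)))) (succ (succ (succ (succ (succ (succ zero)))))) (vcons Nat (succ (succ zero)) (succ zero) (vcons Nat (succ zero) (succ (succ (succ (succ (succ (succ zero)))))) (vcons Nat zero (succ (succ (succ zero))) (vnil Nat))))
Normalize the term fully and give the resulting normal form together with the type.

reduced normal form:
  succ (succ (succ (succ (succ (succ zero)))))
type:
  Nat
observation: normalization takes exactly 4 steps under the normal-order strategy.


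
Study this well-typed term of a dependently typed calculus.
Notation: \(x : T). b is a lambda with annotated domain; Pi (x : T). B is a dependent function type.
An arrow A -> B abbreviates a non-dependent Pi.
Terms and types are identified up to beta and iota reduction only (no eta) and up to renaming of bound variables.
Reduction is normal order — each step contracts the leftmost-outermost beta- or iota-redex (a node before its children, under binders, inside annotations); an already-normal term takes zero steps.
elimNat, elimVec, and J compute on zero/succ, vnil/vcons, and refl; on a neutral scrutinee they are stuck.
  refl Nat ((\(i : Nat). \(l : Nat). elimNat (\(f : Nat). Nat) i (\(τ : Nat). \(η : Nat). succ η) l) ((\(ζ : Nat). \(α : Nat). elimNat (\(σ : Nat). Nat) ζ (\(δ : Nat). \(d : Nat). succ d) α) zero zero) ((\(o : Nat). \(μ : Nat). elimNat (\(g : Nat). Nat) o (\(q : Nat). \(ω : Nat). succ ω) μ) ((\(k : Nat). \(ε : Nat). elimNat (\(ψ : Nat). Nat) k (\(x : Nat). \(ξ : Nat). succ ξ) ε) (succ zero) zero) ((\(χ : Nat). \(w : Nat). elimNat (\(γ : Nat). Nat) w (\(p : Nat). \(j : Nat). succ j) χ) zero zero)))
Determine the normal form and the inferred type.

resulting normal form:
  refl Nat (succ zero)
type:
  Eq Nat (succ zero) (succ zero)
observation: the leftmost-outermost redex is a beta-redex, and normalization takes 18 steps.


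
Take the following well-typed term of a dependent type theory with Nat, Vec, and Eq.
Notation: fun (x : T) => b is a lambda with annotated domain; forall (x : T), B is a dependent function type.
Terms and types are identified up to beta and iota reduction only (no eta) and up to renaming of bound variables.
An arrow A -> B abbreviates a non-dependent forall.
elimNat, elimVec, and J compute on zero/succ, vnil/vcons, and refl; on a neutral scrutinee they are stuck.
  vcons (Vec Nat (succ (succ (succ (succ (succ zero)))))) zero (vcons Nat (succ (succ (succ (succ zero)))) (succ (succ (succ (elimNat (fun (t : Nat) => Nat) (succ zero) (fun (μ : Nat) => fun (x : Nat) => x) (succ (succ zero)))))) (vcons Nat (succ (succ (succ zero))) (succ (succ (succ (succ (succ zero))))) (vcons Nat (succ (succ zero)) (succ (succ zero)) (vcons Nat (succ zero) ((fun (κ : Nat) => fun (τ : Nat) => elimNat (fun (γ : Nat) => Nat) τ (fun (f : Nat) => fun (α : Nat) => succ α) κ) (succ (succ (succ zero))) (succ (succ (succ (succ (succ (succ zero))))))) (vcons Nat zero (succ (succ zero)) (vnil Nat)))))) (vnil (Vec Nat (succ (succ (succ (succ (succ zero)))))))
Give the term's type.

the term's type:
  Vec (Vec Nat (succ (succ (succ (succ (succ zero)))))) (succ zero)


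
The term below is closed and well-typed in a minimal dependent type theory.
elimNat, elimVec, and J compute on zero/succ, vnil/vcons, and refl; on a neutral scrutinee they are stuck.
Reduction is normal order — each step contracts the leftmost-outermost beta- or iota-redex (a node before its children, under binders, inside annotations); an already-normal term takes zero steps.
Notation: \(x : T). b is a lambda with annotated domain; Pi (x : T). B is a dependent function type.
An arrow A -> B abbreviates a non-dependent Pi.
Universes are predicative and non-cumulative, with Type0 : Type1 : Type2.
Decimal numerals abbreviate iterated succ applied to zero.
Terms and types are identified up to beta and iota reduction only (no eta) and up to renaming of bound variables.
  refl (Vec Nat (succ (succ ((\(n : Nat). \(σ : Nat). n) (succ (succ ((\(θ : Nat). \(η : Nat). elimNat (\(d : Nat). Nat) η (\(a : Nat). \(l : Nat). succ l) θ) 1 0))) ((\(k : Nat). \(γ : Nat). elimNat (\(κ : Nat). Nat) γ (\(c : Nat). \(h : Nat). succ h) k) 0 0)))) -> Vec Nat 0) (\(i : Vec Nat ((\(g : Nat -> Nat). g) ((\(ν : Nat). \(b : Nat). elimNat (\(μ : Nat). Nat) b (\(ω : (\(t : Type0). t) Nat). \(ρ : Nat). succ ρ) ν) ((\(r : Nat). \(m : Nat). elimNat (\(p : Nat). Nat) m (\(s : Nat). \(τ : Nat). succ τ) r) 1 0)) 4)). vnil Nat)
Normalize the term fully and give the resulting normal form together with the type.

normal form:
  refl (Vec Nat 5 -> Vec Nat 0) (\(n : Vec Nat 5). vnil Nat)
inferred type:
  Eq (Vec Nat 5 -> Vec Nat 0) (\(n : Vec Nat 5). vnil Nat) (\(σ : Vec Nat 5). vnil Nat)


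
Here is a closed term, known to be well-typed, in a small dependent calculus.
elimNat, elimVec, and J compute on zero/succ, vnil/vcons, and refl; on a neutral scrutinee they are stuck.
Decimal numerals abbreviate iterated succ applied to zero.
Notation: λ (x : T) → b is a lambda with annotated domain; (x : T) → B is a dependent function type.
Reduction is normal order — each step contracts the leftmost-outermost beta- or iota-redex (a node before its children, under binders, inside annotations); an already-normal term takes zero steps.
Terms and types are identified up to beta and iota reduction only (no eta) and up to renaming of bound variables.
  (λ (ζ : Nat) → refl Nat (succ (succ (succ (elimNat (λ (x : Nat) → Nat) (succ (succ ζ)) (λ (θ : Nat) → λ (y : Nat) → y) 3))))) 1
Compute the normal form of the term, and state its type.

normal form:
  refl Nat 6
type:
  Eq Nat 6 6
observation: 11 normal-order steps normalize the term, beginning with a beta-redex.


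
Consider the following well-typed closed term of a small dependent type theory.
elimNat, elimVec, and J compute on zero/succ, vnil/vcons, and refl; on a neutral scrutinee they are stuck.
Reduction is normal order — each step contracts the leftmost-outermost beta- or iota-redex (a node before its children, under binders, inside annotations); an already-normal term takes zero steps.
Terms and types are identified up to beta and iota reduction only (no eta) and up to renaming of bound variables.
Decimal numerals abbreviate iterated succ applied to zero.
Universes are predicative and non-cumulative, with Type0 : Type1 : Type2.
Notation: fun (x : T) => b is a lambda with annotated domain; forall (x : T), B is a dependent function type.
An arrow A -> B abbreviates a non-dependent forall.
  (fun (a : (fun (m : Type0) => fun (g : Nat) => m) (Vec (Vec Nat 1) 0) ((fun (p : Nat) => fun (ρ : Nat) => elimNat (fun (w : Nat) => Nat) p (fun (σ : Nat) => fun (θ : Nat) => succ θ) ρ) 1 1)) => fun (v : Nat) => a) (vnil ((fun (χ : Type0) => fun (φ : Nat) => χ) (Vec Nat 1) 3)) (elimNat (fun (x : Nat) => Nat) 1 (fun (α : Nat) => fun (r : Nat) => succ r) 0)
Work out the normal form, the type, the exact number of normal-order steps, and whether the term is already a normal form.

reduced normal form:
  vnil (Vec Nat 1)
type:
  Vec (Vec Nat 1) 0
reduction steps (normal order): 4
started in normal form: no
first redex: a beta-redex


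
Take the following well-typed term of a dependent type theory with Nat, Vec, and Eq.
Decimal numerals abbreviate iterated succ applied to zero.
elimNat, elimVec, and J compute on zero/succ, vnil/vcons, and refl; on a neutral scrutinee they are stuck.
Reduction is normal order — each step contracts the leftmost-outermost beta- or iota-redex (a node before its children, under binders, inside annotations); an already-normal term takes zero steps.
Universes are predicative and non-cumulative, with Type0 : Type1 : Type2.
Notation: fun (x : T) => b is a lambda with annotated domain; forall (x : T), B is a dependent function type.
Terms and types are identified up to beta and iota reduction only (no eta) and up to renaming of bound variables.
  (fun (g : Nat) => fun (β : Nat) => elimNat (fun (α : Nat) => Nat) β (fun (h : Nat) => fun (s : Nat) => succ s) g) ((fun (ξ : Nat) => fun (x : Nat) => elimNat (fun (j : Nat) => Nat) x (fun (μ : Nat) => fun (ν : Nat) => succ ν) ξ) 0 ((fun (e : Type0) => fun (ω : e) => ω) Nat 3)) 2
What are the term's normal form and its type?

resulting normal form:
  5
type:
  Nat


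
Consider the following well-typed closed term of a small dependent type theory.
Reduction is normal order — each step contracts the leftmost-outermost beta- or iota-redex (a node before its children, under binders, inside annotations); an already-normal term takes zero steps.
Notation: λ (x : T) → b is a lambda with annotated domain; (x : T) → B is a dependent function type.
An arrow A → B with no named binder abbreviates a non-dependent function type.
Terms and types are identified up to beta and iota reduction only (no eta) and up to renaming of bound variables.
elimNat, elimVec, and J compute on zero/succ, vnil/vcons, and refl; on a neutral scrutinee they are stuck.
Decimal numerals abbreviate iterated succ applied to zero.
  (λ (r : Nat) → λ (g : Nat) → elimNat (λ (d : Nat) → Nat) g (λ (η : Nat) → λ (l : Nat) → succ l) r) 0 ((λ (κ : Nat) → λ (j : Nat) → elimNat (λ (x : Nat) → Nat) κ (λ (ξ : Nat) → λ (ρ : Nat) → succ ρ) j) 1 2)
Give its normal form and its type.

normal form:
  3
type:
  Nat


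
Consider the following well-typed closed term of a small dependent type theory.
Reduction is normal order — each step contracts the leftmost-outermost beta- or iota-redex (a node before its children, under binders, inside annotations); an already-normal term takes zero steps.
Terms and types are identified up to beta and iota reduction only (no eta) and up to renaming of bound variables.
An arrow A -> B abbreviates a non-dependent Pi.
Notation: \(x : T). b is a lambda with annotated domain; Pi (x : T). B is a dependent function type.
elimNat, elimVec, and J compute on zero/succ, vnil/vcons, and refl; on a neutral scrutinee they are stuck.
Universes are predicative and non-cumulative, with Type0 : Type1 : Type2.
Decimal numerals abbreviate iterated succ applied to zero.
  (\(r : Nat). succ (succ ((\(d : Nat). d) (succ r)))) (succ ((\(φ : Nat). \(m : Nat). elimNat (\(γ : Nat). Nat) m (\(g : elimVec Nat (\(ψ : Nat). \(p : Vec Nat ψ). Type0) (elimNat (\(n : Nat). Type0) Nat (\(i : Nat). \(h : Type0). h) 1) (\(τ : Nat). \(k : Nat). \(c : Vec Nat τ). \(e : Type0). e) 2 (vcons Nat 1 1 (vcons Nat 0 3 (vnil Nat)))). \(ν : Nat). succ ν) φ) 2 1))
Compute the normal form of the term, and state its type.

normal form:
  7
type:
  Nat


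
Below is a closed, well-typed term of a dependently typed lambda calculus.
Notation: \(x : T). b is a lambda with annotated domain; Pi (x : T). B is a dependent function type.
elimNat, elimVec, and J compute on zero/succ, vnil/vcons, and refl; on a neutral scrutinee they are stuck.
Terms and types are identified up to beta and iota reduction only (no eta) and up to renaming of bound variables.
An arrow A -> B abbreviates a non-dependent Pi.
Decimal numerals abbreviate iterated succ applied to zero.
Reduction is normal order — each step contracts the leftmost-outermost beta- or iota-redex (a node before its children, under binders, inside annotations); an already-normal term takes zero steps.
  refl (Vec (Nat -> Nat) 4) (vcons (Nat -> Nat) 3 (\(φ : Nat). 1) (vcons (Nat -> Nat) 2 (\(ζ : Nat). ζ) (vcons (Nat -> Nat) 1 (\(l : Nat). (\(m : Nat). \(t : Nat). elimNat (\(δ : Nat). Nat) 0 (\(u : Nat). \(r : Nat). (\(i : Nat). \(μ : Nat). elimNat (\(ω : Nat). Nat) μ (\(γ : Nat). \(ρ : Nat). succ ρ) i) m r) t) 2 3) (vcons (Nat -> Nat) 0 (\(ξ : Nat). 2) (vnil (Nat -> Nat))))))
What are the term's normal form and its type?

normal form:
  refl (Vec (Nat -> Nat) 4) (vcons (Nat -> Nat) 3 (\(φ : Nat). 1) (vcons (Nat -> Nat) 2 (\(ζ : Nat). ζ) (vcons (Nat -> Nat) 1 (\(l : Nat). 6) (vcons (Nat -> Nat) 0 (\(m : Nat). 2) (vnil (Nat -> Nat))))))
inferred type:
  Eq (Vec (Nat -> Nat) 4) (vcons (Nat -> Nat) 3 (\(φ : Nat). 1) (vcons (Nat -> Nat) 2 (\(ζ : Nat). ζ) (vcons (Nat -> Nat) 1 (\(l : Nat). 6) (vcons (Nat -> Nat) 0 (\(m : Nat). 2) (vnil (Nat -> Nat)))))) (vcons (Nat -> Nat) 3 (\(t : Nat). 1) (vcons (Nat -> Nat) 2 (\(δ : Nat). δ) (vcons (Nat -> Nat) 1 (\(u : Nat). 6) (vcons (Nat -> Nat) 0 (\(r : Nat). 2) (vnil (Nat -> Nat))))))


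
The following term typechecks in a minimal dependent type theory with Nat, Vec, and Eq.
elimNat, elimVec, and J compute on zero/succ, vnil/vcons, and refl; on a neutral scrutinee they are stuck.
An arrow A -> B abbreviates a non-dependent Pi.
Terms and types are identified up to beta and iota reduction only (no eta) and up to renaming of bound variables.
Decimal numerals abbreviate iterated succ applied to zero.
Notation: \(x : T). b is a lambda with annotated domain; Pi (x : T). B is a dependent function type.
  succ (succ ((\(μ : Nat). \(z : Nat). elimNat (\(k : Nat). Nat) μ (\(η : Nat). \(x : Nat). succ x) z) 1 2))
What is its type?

inferred type:
  Nat


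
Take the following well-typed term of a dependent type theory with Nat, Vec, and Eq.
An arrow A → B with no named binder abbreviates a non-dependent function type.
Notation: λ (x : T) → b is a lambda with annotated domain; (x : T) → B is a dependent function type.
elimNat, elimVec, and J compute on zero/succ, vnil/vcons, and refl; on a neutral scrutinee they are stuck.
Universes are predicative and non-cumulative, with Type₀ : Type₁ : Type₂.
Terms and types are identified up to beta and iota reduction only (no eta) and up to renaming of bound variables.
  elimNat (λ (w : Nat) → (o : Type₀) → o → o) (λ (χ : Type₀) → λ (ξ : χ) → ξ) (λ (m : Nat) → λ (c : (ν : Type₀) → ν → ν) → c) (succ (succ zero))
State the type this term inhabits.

inferred type:
  (w : Type₀) → w → w


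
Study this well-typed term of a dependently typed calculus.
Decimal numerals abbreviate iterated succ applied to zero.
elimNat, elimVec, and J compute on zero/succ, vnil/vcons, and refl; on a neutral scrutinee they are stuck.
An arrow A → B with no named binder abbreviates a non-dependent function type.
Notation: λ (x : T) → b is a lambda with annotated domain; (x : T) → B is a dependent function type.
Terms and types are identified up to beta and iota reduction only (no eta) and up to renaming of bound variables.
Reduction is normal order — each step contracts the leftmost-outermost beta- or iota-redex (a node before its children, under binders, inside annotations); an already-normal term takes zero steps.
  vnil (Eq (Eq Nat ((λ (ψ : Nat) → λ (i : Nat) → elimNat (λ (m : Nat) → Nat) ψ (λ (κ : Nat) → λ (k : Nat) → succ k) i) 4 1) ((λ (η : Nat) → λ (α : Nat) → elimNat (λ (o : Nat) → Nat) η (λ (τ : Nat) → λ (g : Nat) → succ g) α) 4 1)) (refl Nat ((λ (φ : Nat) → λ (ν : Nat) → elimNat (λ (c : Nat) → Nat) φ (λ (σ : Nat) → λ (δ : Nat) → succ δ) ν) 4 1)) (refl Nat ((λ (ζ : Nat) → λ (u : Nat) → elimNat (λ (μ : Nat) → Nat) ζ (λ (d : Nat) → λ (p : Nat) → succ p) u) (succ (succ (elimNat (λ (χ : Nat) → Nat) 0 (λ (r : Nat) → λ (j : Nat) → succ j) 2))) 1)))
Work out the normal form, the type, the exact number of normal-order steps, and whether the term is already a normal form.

normal form:
  vnil (Eq (Eq Nat 5 5) (refl Nat 5) (refl Nat 5))
inferred type:
  Vec (Eq (Eq Nat 5 5) (refl Nat 5) (refl Nat 5)) 0
steps to reach normal form (normal order): 31
term was already normal: no
first contracted redex: a beta-redex
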